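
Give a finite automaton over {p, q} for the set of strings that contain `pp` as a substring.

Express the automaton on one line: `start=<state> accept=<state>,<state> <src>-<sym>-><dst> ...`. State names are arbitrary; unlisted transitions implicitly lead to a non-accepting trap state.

Track how much of `pp` has been matched so far: state s0 is no progress, s2 is the absorbing accept state reached once `pp` has occurred. Intermediate states record partial matches; on a mismatch, fall back to the longest reusable overlap.
With 3 states:
        p   q  
>  s0   s1  s0 
   s1   s2  s0 
 * s2   s2  s2 
(> = start, * = accepting)

start=s0 accept=s2 s0-p->s1 s0-q->s0 s1-p->s2 s1-q->s0 s2-p->s2 s2-q->s2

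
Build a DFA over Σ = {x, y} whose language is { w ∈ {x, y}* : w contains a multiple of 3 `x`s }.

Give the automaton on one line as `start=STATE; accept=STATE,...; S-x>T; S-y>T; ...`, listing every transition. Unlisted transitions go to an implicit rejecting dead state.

start=A; accept=A; A-x>B; A-y>A; B-x>C; B-y>B; C-x>A; C-y>C

The only thing that matters is how many `x`s have appeared, reduced mod 3. Use one state per residue: A for 0, …, C for 2. Reading `x` moves to the next residue; anything else stays put. A is accepting.
       x  y 
>* A   B  A 
   B   C  B 
   C   A  C 
(> = start, * = accepting)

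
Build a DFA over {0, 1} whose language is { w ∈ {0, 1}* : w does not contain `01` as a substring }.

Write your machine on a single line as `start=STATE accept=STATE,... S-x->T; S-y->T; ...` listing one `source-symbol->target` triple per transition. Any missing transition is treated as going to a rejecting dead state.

start=q0; accept=q0,q1; q0-0->q1; q0-1->q0; q1-0->q1; q1-1->q2; q2-0->q2; q2-1->q2

This is the complement of 'contains `01`'. Use the same substring-matching states — q0 through q2 holding how much of `01` has just been matched — but flip the accepting set: everything except the trap q2 accepts.
With 3 states:
        0   1  
>* q0   q1  q0 
 * q1   q1  q2 
   q2   q2  q2 
(> = start, * = accepting)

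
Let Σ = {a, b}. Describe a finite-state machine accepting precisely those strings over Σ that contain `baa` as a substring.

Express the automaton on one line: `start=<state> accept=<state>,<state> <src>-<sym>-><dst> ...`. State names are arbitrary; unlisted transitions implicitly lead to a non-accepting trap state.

start=S0 accept=S3 S0-a->S0 S0-b->S1 S1-a->S2 S1-b->S1 S2-a->S3 S2-b->S1 S3-a->S3 S3-b->S3

States S0..S2 record the length of the longest prefix of `baa` that matches the current input suffix. Reaching S3 means `baa` has been seen, and we stay there forever. Accept from S3.
4 states suffice.
        a   b  
>  S0   S0  S1 
   S1   S2  S1 
   S2   S3  S1 
 * S3   S3  S3 
(> = start, * = accepting)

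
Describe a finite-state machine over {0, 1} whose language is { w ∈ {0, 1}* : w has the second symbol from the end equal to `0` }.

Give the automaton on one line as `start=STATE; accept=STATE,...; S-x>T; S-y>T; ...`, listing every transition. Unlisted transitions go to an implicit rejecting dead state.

start=A; accept=D,E; A-0>B; A-1>C; B-0>D; B-1>E; C-0>F; C-1>G; D-0>D; D-1>E; E-0>F; E-1>G; F-0>D; F-1>E; G-0>F; G-1>G

A DFA must remember the last 2 symbols (since which symbol is second-to-last isn't known until the input ends). Use one state per possible window of the last ≤2 symbols; accept from those whose window starts with `0`.
7 states suffice.
       0  1 
>  A   B  C 
   B   D  E 
   C   F  G 
 * D   D  E 
 * E   F  G 
   F   D  E 
   G   F  G 
(> = start, * = accepting)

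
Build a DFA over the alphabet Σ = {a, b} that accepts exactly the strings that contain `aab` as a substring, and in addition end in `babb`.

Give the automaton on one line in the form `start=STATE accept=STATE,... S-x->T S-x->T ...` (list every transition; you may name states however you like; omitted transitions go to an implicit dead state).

Run two small machines in parallel and take their product. One (4 states) tracks whether and how much of `aab` has been seen; the other (5 states) tracks how much of the suffix `babb` has currently been matched. Each combined state is a pair, one component from each; accept when both components accept. Equivalent product states are then merged.
        a   b  
>  q0   q1  q0 
   q1   q2  q0 
   q2   q2  q3 
   q3   q4  q3 
   q4   q2  q5 
   q5   q4  q6 
 * q6   q4  q3 
(> = start, * = accepting)

start=q0 accept=q6 q0-a->q1 q0-b->q0 q1-a->q2 q1-b->q0 q2-a->q2 q2-b->q3 q3-a->q4 q3-b->q3 q4-a->q2 q4-b->q5 q5-a->q4 q5-b->q6 q6-a->q4 q6-b->q3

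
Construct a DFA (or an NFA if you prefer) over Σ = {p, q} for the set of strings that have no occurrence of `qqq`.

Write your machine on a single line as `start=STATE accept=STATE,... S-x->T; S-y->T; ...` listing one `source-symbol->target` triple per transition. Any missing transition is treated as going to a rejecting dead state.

This is the complement of 'contains `qqq`'. Use the same substring-matching states — A through D holding how much of `qqq` has just been matched — but flip the accepting set: everything except the trap D accepts.
4 states suffice.
       p  q 
>* A   A  B 
 * B   A  C 
 * C   A  D 
   D   D  D 
(> = start, * = accepting)

start=A; accept=A,B,C; A-p->A; A-q->B; B-p->A; B-q->C; C-p->A; C-q->D; D-p->D; D-q->D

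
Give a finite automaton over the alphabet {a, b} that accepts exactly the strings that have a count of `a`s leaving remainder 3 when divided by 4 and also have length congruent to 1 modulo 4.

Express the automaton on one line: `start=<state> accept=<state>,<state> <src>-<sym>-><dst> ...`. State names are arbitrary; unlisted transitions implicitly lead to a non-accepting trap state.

start=q0 accept=q13 q0-a->q1 q0-b->q2 q1-a->q3 q1-b->q4 q2-a->q4 q2-b->q5 q3-a->q6 q3-b->q7 q4-a->q7 q4-b->q8 q5-a->q8 q5-b->q9 q6-a->q0 q6-b->q10 q7-a->q10 q7-b->q11 q8-a->q11 q8-b->q12 q9-a->q12 q9-b->q0 q10-a->q2 q10-b->q13 q11-a->q13 q11-b->q14 q12-a->q14 q12-b->q1 q13-a->q5 q13-b->q15 q14-a->q15 q14-b->q3 q15-a->q9 q15-b->q6

Run two small machines in parallel and take their product. One (4 states) tracks the count of `a`s modulo 4; the other (4 states) tracks the input length modulo 4. Each combined state is a pair, one component from each; accept when both components accept.
16 states suffice.
          a    b  
>  q0     q1   q2 
   q1     q3   q4 
   q2     q4   q5 
   q3     q6   q7 
   q4     q7   q8 
   q5     q8   q9 
   q6     q0  q10 
   q7    q10  q11 
   q8    q11  q12 
   q9    q12   q0 
   q10    q2  q13 
   q11   q13  q14 
   q12   q14   q1 
 * q13    q5  q15 
   q14   q15   q3 
   q15    q9   q6 
(> = start, * = accepting)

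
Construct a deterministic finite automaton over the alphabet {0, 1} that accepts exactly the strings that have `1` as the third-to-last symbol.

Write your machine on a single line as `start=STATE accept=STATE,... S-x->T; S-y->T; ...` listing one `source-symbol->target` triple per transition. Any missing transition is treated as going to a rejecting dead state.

start=s0; accept=s11,s12,s13,s14; s0-0->s1; s0-1->s2; s1-0->s3; s1-1->s4; s2-0->s5; s2-1->s6; s3-0->s7; s3-1->s8; s4-0->s9; s4-1->s10; s5-0->s11; s5-1->s12; s6-0->s13; s6-1->s14; s7-0->s7; s7-1->s8; s8-0->s9; s8-1->s10; s9-0->s11; s9-1->s12; s10-0->s13; s10-1->s14; s11-0->s7; s11-1->s8; s12-0->s9; s12-1->s10; s13-0->s11; s13-1->s12; s14-0->s13; s14-1->s14

A DFA must remember the last 3 symbols (since which symbol is third-to-last isn't known until the input ends). Use one state per possible window of the last ≤3 symbols; accept from those whose window starts with `1`.
With 15 states:
          0    1  
>  s0     s1   s2 
   s1     s3   s4 
   s2     s5   s6 
   s3     s7   s8 
   s4     s9  s10 
   s5    s11  s12 
   s6    s13  s14 
   s7     s7   s8 
   s8     s9  s10 
   s9    s11  s12 
   s10   s13  s14 
 * s11    s7   s8 
 * s12    s9  s10 
 * s13   s11  s12 
 * s14   s13  s14 
(> = start, * = accepting)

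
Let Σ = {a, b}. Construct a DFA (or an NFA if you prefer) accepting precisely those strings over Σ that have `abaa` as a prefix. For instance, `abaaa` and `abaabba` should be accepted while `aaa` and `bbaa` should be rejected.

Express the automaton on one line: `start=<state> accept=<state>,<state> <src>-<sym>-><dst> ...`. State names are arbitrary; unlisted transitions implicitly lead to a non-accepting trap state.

Walk along `abaa` while the input agrees: from S0 take `a` to S1, and so on. Any deviation drops to the rejecting sink S5. Once S4 is reached the prefix is confirmed and every continuation is accepted.
        a   b  
>  S0   S1  S5 
   S1   S5  S2 
   S2   S3  S5 
   S3   S4  S5 
 * S4   S4  S4 
   S5   S5  S5 
(> = start, * = accepting)

start=S0 accept=S4 S0-a->S1 S0-b->S5 S1-a->S5 S1-b->S2 S2-a->S3 S2-b->S5 S3-a->S4 S3-b->S5 S4-a->S4 S4-b->S4 S5-a->S5 S5-b->S5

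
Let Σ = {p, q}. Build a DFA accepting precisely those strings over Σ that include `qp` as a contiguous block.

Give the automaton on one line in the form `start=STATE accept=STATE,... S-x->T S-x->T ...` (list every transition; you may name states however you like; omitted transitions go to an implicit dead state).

start=s0 accept=s2 s0-p->s0 s0-q->s1 s1-p->s2 s1-q->s1 s2-p->s2 s2-q->s2

Track how much of `qp` has been matched so far: state s0 is no progress, s2 is the absorbing accept state reached once `qp` has occurred. Intermediate states record partial matches; on a mismatch, fall back to the longest reusable overlap.
        p   q  
>  s0   s0  s1 
   s1   s2  s1 
 * s2   s2  s2 
(> = start, * = accepting)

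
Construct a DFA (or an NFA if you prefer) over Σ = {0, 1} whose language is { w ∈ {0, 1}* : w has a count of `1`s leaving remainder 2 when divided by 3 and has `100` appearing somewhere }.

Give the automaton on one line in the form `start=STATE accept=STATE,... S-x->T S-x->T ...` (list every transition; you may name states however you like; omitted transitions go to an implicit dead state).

start=s0 accept=s7 s0-0->s0 s0-1->s1 s1-0->s2 s1-1->s3 s2-0->s4 s2-1->s3 s3-0->s5 s3-1->s6 s4-0->s4 s4-1->s7 s5-0->s7 s5-1->s6 s6-0->s8 s6-1->s1 s7-0->s7 s7-1->s9 s8-0->s9 s8-1->s1 s9-0->s9 s9-1->s4

Handle the two conditions separately and then intersect. One (3 states) tracks the count of `1`s modulo 3; the other (4 states) tracks whether and how much of `100` has been seen. Each combined state is a pair, one component from each; accept when both components accept.
A 10-state machine:
        0   1  
>  s0   s0  s1 
   s1   s2  s3 
   s2   s4  s3 
   s3   s5  s6 
   s4   s4  s7 
   s5   s7  s6 
   s6   s8  s1 
 * s7   s7  s9 
   s8   s9  s1 
   s9   s9  s4 
(> = start, * = accepting)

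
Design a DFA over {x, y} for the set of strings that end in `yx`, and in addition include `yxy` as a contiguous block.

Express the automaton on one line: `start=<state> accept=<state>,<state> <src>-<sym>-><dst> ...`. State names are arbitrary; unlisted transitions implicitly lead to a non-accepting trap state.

Build one automaton per condition and run them in lockstep. The first has 3 states tracking how much of the suffix `yx` has currently been matched; the second has 4 states tracking whether and how much of `yxy` has been seen. A product state is a pair (one from each), accepting exactly when both do.
With 6 states:
       x  y 
>  A   A  B 
   B   C  B 
   C   A  D 
   D   E  D 
 * E   F  D 
   F   F  D 
(> = start, * = accepting)

start=A accept=E A-x->A A-y->B B-x->C B-y->B C-x->A C-y->D D-x->E D-y->D E-x->F E-y->D F-x->F F-y->D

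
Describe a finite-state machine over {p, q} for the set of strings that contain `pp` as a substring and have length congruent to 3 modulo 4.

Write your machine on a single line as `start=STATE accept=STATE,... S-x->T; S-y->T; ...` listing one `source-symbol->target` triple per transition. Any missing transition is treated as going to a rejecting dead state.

Build one automaton per condition and run them in lockstep. One (3 states) tracks whether and how much of `pp` has been seen; the other (4 states) tracks the input length modulo 4. Each combined state is a pair, one component from each; accept when both components accept.
12 states suffice.
       p  q 
>  A   B  C 
   B   D  E 
   C   F  E 
   D   G  G 
   E   H  I 
   F   G  I 
 * G   J  J 
   H   J  A 
   I   K  A 
   J   L  L 
   K   L  C 
   L   D  D 
(> = start, * = accepting)

start=A; accept=G; A-p->B; A-q->C; B-p->D; B-q->E; C-p->F; C-q->E; D-p->G; D-q->G; E-p->H; E-q->I; F-p->G; F-q->I; G-p->J; G-q->J; H-p->J; H-q->A; I-p->K; I-q->A; J-p->L; J-q->L; K-p->L; K-q->C; L-p->D; L-q->D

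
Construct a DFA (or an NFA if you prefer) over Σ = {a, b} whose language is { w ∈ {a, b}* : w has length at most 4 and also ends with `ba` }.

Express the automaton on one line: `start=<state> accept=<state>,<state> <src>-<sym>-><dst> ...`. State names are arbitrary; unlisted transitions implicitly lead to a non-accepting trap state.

Build one automaton per condition and run them in lockstep. One (6 states) tracks the input length, saturating at 5; the other (3 states) tracks how much of the suffix `ba` has currently been matched. Each combined state is a pair, one component from each; accept when both components accept.
          a    b  
>  s0     s1   s2 
   s1     s3   s4 
   s2     s5   s4 
   s3     s6   s7 
   s4     s8   s7 
 * s5     s6   s7 
   s6     s9  s10 
   s7    s11  s10 
 * s8     s9  s10 
   s9    s12  s13 
   s10   s14  s13 
 * s11   s12  s13 
   s12   s12  s13 
   s13   s14  s13 
   s14   s12  s13 
(> = start, * = accepting)

start=s0 accept=s5,s8,s11 s0-a->s1 s0-b->s2 s1-a->s3 s1-b->s4 s2-a->s5 s2-b->s4 s3-a->s6 s3-b->s7 s4-a->s8 s4-b->s7 s5-a->s6 s5-b->s7 s6-a->s9 s6-b->s10 s7-a->s11 s7-b->s10 s8-a->s9 s8-b->s10 s9-a->s12 s9-b->s13 s10-a->s14 s10-b->s13 s11-a->s12 s11-b->s13 s12-a->s12 s12-b->s13 s13-a->s14 s13-b->s13 s14-a->s12 s14-b->s13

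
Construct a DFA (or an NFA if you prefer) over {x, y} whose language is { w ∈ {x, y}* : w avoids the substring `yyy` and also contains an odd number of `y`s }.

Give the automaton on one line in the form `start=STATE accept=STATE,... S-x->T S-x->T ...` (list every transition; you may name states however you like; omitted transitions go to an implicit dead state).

start=q0 accept=q1,q2,q6 q0-x->q0 q0-y->q1 q1-x->q2 q1-y->q3 q2-x->q2 q2-y->q4 q3-x->q0 q3-y->q5 q4-x->q0 q4-y->q6 q5-x->q5 q5-y->q7 q6-x->q2 q6-y->q7 q7-x->q7 q7-y->q5

Run two small machines in parallel and take their product. One (4 states) tracks partial matches of the forbidden pattern `yyy`; the other (2 states) tracks the count of `y`s modulo 2. Each combined state is a pair, one component from each; accept when both components accept.
With 8 states:
        x   y  
>  q0   q0  q1 
 * q1   q2  q3 
 * q2   q2  q4 
   q3   q0  q5 
   q4   q0  q6 
   q5   q5  q7 
 * q6   q2  q7 
   q7   q7  q5 
(> = start, * = accepting)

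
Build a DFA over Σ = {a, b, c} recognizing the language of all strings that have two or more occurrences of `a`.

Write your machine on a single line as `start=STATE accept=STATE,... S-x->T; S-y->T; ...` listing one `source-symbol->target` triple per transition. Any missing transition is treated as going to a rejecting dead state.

start=q0; accept=q2,q3; q0-a->q1; q0-b->q0; q0-c->q0; q1-a->q2; q1-b->q1; q1-c->q1; q2-a->q3; q2-b->q2; q2-c->q2; q3-a->q3; q3-b->q3; q3-c->q3

Only the number of `a`s matters, and only up to 3. Make a chain q0 → q1 → q2 → q3 advanced by each `a` (with q3 absorbing); every other symbol self-loops. The accepting set is {q2, q3}.
        a   b   c  
>  q0   q1  q0  q0 
   q1   q2  q1  q1 
 * q2   q3  q2  q2 
 * q3   q3  q3  q3 
(> = start, * = accepting)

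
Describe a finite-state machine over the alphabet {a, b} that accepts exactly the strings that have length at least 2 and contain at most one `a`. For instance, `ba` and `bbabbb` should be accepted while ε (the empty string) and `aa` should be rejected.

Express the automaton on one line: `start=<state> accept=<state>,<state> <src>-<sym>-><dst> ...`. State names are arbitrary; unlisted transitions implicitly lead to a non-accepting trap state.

start=q0 accept=q4,q5,q7,q8 q0-a->q1 q0-b->q2 q1-a->q3 q1-b->q4 q2-a->q4 q2-b->q5 q3-a->q6 q3-b->q6 q4-a->q6 q4-b->q7 q5-a->q7 q5-b->q8 q6-a->q6 q6-b->q6 q7-a->q6 q7-b->q7 q8-a->q7 q8-b->q8

Build one automaton per condition and run them in lockstep. The first has 4 states tracking the input length, saturating at 3; the second has 3 states tracking the count of `a`s, saturating at 2. A product state is a pair (one from each), accepting exactly when both do.
A 9-state machine:
        a   b  
>  q0   q1  q2 
   q1   q3  q4 
   q2   q4  q5 
   q3   q6  q6 
 * q4   q6  q7 
 * q5   q7  q8 
   q6   q6  q6 
 * q7   q6  q7 
 * q8   q7  q8 
(> = start, * = accepting)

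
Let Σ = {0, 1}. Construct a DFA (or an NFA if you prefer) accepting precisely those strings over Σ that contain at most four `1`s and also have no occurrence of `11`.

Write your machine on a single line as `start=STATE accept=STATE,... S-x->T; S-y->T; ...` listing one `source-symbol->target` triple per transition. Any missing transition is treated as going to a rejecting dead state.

start=q0; accept=q0,q1,q2,q4,q5,q6,q7,q8; q0-0->q0; q0-1->q1; q1-0->q2; q1-1->q3; q2-0->q2; q2-1->q4; q3-0->q3; q3-1->q3; q4-0->q5; q4-1->q3; q5-0->q5; q5-1->q6; q6-0->q7; q6-1->q3; q7-0->q7; q7-1->q8; q8-0->q8; q8-1->q3

Run two small machines in parallel and take their product. One (6 states) tracks the count of `1`s, saturating at 5; the other (3 states) tracks partial matches of the forbidden pattern `11`. Each combined state is a pair, one component from each; accept when both components accept. After merging equivalent states the machine shrinks.
9 states suffice.
        0   1  
>* q0   q0  q1 
 * q1   q2  q3 
 * q2   q2  q4 
   q3   q3  q3 
 * q4   q5  q3 
 * q5   q5  q6 
 * q6   q7  q3 
 * q7   q7  q8 
 * q8   q8  q3 
(> = start, * = accepting)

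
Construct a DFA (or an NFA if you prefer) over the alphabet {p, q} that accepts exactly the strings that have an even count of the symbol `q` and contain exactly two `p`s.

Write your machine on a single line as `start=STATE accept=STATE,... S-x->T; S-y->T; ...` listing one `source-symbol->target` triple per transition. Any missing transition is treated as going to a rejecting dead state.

start=s0; accept=s3; s0-p->s1; s0-q->s2; s1-p->s3; s1-q->s4; s2-p->s4; s2-q->s0; s3-p->s5; s3-q->s6; s4-p->s6; s4-q->s1; s5-p->s5; s5-q->s5; s6-p->s5; s6-q->s3

Build one automaton per condition and run them in lockstep. One (2 states) tracks the count of `q`s modulo 2; the other (4 states) tracks the count of `p`s, saturating at 3. Each combined state is a pair, one component from each; accept when both components accept. After merging equivalent states the machine shrinks.
7 states suffice.
        p   q  
>  s0   s1  s2 
   s1   s3  s4 
   s2   s4  s0 
 * s3   s5  s6 
   s4   s6  s1 
   s5   s5  s5 
   s6   s5  s3 
(> = start, * = accepting)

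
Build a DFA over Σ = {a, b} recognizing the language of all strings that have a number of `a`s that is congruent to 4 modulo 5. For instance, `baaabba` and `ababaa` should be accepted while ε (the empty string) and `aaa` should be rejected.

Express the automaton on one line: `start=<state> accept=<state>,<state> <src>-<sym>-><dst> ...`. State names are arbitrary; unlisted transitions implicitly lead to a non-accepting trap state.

The only thing that matters is how many `a`s have appeared, reduced mod 5. Use one state per residue: s0 for 0, …, s4 for 4. Reading `a` moves to the next residue; anything else stays put. s4 is accepting.
5 states suffice.
        a   b  
>  s0   s1  s0 
   s1   s2  s1 
   s2   s3  s2 
   s3   s4  s3 
 * s4   s0  s4 
(> = start, * = accepting)

start=s0 accept=s4 s0-a->s1 s0-b->s0 s1-a->s2 s1-b->s1 s2-a->s3 s2-b->s2 s3-a->s4 s3-b->s3 s4-a->s0 s4-b->s4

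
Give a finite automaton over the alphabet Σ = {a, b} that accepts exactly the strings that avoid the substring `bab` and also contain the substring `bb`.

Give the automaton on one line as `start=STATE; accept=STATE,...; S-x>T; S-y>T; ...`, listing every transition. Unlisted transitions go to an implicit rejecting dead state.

start=S0; accept=S3,S5,S6; S0-a>S0; S0-b>S1; S1-a>S2; S1-b>S3; S2-a>S0; S2-b>S4; S3-a>S5; S3-b>S3; S4-a>S4; S4-b>S4; S5-a>S6; S5-b>S4; S6-a>S6; S6-b>S3

Run two small machines in parallel and take their product. One (4 states) tracks partial matches of the forbidden pattern `bab`; the other (3 states) tracks whether and how much of `bb` has been seen. Each combined state is a pair, one component from each; accept when both components accept. Minimizing collapses redundant product states.
A 7-state machine:
        a   b  
>  S0   S0  S1 
   S1   S2  S3 
   S2   S0  S4 
 * S3   S5  S3 
   S4   S4  S4 
 * S5   S6  S4 
 * S6   S6  S3 
(> = start, * = accepting)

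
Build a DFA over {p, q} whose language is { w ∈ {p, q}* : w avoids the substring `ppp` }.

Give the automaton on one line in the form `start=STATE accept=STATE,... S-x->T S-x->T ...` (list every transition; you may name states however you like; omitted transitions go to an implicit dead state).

This is the complement of 'contains `ppp`'. Use the same substring-matching states — A through D holding how much of `ppp` has just been matched — but flip the accepting set: everything except the trap D accepts.
       p  q 
>* A   B  A 
 * B   C  A 
 * C   D  A 
   D   D  D 
(> = start, * = accepting)

start=A accept=A,B,C A-p->B A-q->A B-p->C B-q->A C-p->D C-q->A D-p->D D-q->D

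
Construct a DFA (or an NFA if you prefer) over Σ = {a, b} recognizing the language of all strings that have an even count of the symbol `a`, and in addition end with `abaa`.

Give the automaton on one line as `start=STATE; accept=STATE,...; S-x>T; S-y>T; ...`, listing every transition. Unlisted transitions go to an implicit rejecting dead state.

Run two small machines in parallel and take their product. The first has 2 states tracking the count of `a`s modulo 2; the second has 5 states tracking how much of the suffix `abaa` has currently been matched. A product state is a pair (one from each), accepting exactly when both do.
A 10-state machine:
        a   b  
>  q0   q1  q0 
   q1   q2  q3 
   q2   q1  q4 
   q3   q5  q6 
   q4   q7  q0 
   q5   q8  q4 
   q6   q2  q6 
   q7   q9  q3 
   q8   q2  q3 
 * q9   q1  q4 
(> = start, * = accepting)

start=q0; accept=q9; q0-a>q1; q0-b>q0; q1-a>q2; q1-b>q3; q2-a>q1; q2-b>q4; q3-a>q5; q3-b>q6; q4-a>q7; q4-b>q0; q5-a>q8; q5-b>q4; q6-a>q2; q6-b>q6; q7-a>q9; q7-b>q3; q8-a>q2; q8-b>q3; q9-a>q1; q9-b>q4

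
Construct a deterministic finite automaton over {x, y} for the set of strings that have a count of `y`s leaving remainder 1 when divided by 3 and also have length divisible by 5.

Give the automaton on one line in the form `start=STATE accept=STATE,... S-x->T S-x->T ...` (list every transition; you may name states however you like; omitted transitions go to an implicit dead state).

Build one automaton per condition and run them in lockstep. One (3 states) tracks the count of `y`s modulo 3; the other (5 states) tracks the input length modulo 5. Each combined state is a pair, one component from each; accept when both components accept.
          x    y  
>  q0     q1   q2 
   q1     q3   q4 
   q2     q4   q5 
   q3     q6   q7 
   q4     q7   q8 
   q5     q8   q6 
   q6     q9  q10 
   q7    q10  q11 
   q8    q11   q9 
   q9     q0  q12 
   q10   q12  q13 
   q11   q13   q0 
 * q12    q2  q14 
   q13   q14   q1 
   q14    q5   q3 
(> = start, * = accepting)

start=q0 accept=q12 q0-x->q1 q0-y->q2 q1-x->q3 q1-y->q4 q2-x->q4 q2-y->q5 q3-x->q6 q3-y->q7 q4-x->q7 q4-y->q8 q5-x->q8 q5-y->q6 q6-x->q9 q6-y->q10 q7-x->q10 q7-y->q11 q8-x->q11 q8-y->q9 q9-x->q0 q9-y->q12 q10-x->q12 q10-y->q13 q11-x->q13 q11-y->q0 q12-x->q2 q12-y->q14 q13-x->q14 q13-y->q1 q14-x->q5 q14-y->q3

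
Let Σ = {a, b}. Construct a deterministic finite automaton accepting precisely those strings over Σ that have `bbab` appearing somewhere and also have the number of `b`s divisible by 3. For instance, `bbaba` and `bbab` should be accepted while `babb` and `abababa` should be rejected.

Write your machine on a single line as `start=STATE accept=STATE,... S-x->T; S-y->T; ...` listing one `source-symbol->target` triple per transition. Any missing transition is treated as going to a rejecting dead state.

Handle the two conditions separately and then intersect. The first has 5 states tracking whether and how much of `bbab` has been seen; the second has 3 states tracking the count of `b`s modulo 3. A product state is a pair (one from each), accepting exactly when both do.
15 states suffice.
          a    b  
>  S0     S0   S1 
   S1     S2   S3 
   S2     S2   S4 
   S3     S5   S6 
   S4     S7   S6 
   S5     S7   S8 
   S6     S9  S10 
   S7     S7  S11 
 * S8     S8  S12 
   S9     S0  S12 
   S10   S13   S3 
   S11    S0  S10 
   S12   S12  S14 
   S13    S2  S14 
   S14   S14   S8 
(> = start, * = accepting)

start=S0; accept=S8; S0-a->S0; S0-b->S1; S1-a->S2; S1-b->S3; S2-a->S2; S2-b->S4; S3-a->S5; S3-b->S6; S4-a->S7; S4-b->S6; S5-a->S7; S5-b->S8; S6-a->S9; S6-b->S10; S7-a->S7; S7-b->S11; S8-a->S8; S8-b->S12; S9-a->S0; S9-b->S12; S10-a->S13; S10-b->S3; S11-a->S0; S11-b->S10; S12-a->S12; S12-b->S14; S13-a->S2; S13-b->S14; S14-a->S14; S14-b->S8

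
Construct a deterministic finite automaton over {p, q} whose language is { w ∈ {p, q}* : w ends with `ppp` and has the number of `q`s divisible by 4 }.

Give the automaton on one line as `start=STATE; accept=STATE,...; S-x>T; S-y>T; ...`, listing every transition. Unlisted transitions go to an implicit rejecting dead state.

Build one automaton per condition and run them in lockstep. One (4 states) tracks how much of the suffix `ppp` has currently been matched; the other (4 states) tracks the count of `q`s modulo 4. Each combined state is a pair, one component from each; accept when both components accept. Minimizing collapses redundant product states.
       p  q 
>  A   B  C 
   B   D  C 
   C   C  E 
   D   F  C 
   E   E  G 
 * F   F  C 
   G   G  A 
(> = start, * = accepting)

start=A; accept=F; A-p>B; A-q>C; B-p>D; B-q>C; C-p>C; C-q>E; D-p>F; D-q>C; E-p>E; E-q>G; F-p>F; F-q>C; G-p>G; G-q>A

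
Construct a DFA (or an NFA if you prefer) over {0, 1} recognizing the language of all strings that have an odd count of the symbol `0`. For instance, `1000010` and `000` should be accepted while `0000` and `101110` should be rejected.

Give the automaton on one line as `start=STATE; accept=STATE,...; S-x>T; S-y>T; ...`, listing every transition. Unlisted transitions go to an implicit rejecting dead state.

The only thing that matters is how many `0`s have appeared, reduced mod 2. Use one state per residue: s0 for 0, …, s1 for 1. Reading `0` moves to the next residue; anything else stays put. s1 is accepting.
2 states suffice.
        0   1  
>  s0   s1  s0 
 * s1   s0  s1 
(> = start, * = accepting)

start=s0; accept=s1; s0-0>s1; s0-1>s0; s1-0>s0; s1-1>s1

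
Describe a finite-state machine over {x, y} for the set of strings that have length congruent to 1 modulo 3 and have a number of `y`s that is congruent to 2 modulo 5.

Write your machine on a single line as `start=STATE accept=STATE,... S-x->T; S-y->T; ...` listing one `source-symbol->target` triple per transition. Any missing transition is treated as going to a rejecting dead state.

Run two small machines in parallel and take their product. The first has 3 states tracking the input length modulo 3; the second has 5 states tracking the count of `y`s modulo 5. A product state is a pair (one from each), accepting exactly when both do.
15 states suffice.
       x  y 
>  A   B  C 
   B   D  E 
   C   E  F 
   D   A  G 
   E   G  H 
   F   H  I 
   G   C  J 
   H   J  K 
   I   K  L 
 * J   F  M 
   K   M  N 
   L   N  D 
   M   I  O 
   N   O  A 
   O   L  B 
(> = start, * = accepting)

start=A; accept=J; A-x->B; A-y->C; B-x->D; B-y->E; C-x->E; C-y->F; D-x->A; D-y->G; E-x->G; E-y->H; F-x->H; F-y->I; G-x->C; G-y->J; H-x->J; H-y->K; I-x->K; I-y->L; J-x->F; J-y->M; K-x->M; K-y->N; L-x->N; L-y->D; M-x->I; M-y->O; N-x->O; N-y->A; O-x->L; O-y->B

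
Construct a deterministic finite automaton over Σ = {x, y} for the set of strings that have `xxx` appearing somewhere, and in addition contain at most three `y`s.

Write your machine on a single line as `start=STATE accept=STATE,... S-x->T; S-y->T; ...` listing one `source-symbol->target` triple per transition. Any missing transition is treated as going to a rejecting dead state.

Run two small machines in parallel and take their product. The first has 4 states tracking whether and how much of `xxx` has been seen; the second has 5 states tracking the count of `y`s, saturating at 4. A product state is a pair (one from each), accepting exactly when both do. Minimizing collapses redundant product states.
          x    y  
>  q0     q1   q2 
   q1     q3   q2 
   q2     q4   q5 
   q3     q6   q2 
   q4     q7   q5 
   q5     q8   q9 
 * q6     q6  q10 
   q7    q10   q5 
   q8    q11   q9 
   q9    q12  q13 
 * q10   q10  q14 
   q11   q14   q9 
   q12   q15  q13 
   q13   q13  q13 
 * q14   q14  q16 
   q15   q16  q13 
 * q16   q16  q13 
(> = start, * = accepting)

start=q0; accept=q6,q10,q14,q16; q0-x->q1; q0-y->q2; q1-x->q3; q1-y->q2; q2-x->q4; q2-y->q5; q3-x->q6; q3-y->q2; q4-x->q7; q4-y->q5; q5-x->q8; q5-y->q9; q6-x->q6; q6-y->q10; q7-x->q10; q7-y->q5; q8-x->q11; q8-y->q9; q9-x->q12; q9-y->q13; q10-x->q10; q10-y->q14; q11-x->q14; q11-y->q9; q12-x->q15; q12-y->q13; q13-x->q13; q13-y->q13; q14-x->q14; q14-y->q16; q15-x->q16; q15-y->q13; q16-x->q16; q16-y->q13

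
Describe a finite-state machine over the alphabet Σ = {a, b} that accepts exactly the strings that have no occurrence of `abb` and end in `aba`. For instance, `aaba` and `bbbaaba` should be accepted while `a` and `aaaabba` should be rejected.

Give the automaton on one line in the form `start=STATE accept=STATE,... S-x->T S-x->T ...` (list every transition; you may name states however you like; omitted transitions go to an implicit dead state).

start=S0 accept=S3 S0-a->S1 S0-b->S0 S1-a->S1 S1-b->S2 S2-a->S3 S2-b->S4 S3-a->S1 S3-b->S2 S4-a->S4 S4-b->S4

Run two small machines in parallel and take their product. One (4 states) tracks partial matches of the forbidden pattern `abb`; the other (4 states) tracks how much of the suffix `aba` has currently been matched. Each combined state is a pair, one component from each; accept when both components accept. Equivalent product states are then merged.
5 states suffice.
        a   b  
>  S0   S1  S0 
   S1   S1  S2 
   S2   S3  S4 
 * S3   S1  S2 
   S4   S4  S4 
(> = start, * = accepting)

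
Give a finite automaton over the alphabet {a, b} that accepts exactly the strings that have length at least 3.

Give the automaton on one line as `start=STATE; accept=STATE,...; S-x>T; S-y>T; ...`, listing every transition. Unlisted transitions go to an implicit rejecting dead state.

start=q0; accept=q3,q4; q0-a>q1; q0-b>q1; q1-a>q2; q1-b>q2; q2-a>q3; q2-b>q3; q3-a>q4; q3-b>q4; q4-a>q4; q4-b>q4

Count input length up to 4: every symbol moves from q0 toward q4, which means 'more than 3' and absorbs. Accept from {q3, q4}.
A 5-state machine:
        a   b  
>  q0   q1  q1 
   q1   q2  q2 
   q2   q3  q3 
 * q3   q4  q4 
 * q4   q4  q4 
(> = start, * = accepting)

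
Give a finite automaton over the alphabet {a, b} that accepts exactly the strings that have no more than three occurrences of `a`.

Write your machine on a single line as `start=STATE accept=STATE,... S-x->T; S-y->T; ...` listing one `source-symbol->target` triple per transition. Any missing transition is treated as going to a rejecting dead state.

Only the number of `a`s matters, and only up to 4. Make a chain s0 → s1 → s2 → s3 → s4 advanced by each `a` (with s4 absorbing); every other symbol self-loops. The accepting set is {s0, s1, s2, s3}.
5 states suffice.
        a   b  
>* s0   s1  s0 
 * s1   s2  s1 
 * s2   s3  s2 
 * s3   s4  s3 
   s4   s4  s4 
(> = start, * = accepting)

start=s0; accept=s0,s1,s2,s3; s0-a->s1; s0-b->s0; s1-a->s2; s1-b->s1; s2-a->s3; s2-b->s2; s3-a->s4; s3-b->s3; s4-a->s4; s4-b->s4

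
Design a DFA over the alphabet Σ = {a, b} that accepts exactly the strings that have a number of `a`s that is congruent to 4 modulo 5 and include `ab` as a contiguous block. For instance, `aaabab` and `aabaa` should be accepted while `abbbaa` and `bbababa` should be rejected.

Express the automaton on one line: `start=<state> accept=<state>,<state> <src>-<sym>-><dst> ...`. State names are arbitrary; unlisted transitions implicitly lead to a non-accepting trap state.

start=q0 accept=q9 q0-a->q1 q0-b->q0 q1-a->q2 q1-b->q3 q2-a->q4 q2-b->q5 q3-a->q5 q3-b->q3 q4-a->q6 q4-b->q7 q5-a->q7 q5-b->q5 q6-a->q8 q6-b->q9 q7-a->q9 q7-b->q7 q8-a->q1 q8-b->q10 q9-a->q10 q9-b->q9 q10-a->q3 q10-b->q10

Build one automaton per condition and run them in lockstep. The first has 5 states tracking the count of `a`s modulo 5; the second has 3 states tracking whether and how much of `ab` has been seen. A product state is a pair (one from each), accepting exactly when both do.
          a    b  
>  q0     q1   q0 
   q1     q2   q3 
   q2     q4   q5 
   q3     q5   q3 
   q4     q6   q7 
   q5     q7   q5 
   q6     q8   q9 
   q7     q9   q7 
   q8     q1  q10 
 * q9    q10   q9 
   q10    q3  q10 
(> = start, * = accepting)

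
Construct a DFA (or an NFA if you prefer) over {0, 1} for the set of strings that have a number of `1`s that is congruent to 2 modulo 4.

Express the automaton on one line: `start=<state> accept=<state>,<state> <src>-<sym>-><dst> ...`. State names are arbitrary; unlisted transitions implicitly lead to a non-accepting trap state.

The only thing that matters is how many `1`s have appeared, reduced mod 4. Use one state per residue: S0 for 0, …, S3 for 3. Reading `1` moves to the next residue; anything else stays put. S2 is accepting.
With 4 states:
        0   1  
>  S0   S0  S1 
   S1   S1  S2 
 * S2   S2  S3 
   S3   S3  S0 
(> = start, * = accepting)

start=S0 accept=S2 S0-0->S0 S0-1->S1 S1-0->S1 S1-1->S2 S2-0->S2 S2-1->S3 S3-0->S3 S3-1->S0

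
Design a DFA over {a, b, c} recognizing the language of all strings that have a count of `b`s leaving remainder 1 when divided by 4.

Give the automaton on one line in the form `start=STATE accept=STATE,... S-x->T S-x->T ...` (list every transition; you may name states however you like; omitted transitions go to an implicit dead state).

start=q0 accept=q1 q0-a->q0 q0-b->q1 q0-c->q0 q1-a->q1 q1-b->q2 q1-c->q1 q2-a->q2 q2-b->q3 q2-c->q2 q3-a->q3 q3-b->q0 q3-c->q3

Keep the running count of `b`s modulo 4: each `b` advances along the cycle q0 → q1 → q2 → q3 → q0 while other symbols loop. Accept at q1.
With 4 states:
        a   b   c  
>  q0   q0  q1  q0 
 * q1   q1  q2  q1 
   q2   q2  q3  q2 
   q3   q3  q0  q3 
(> = start, * = accepting)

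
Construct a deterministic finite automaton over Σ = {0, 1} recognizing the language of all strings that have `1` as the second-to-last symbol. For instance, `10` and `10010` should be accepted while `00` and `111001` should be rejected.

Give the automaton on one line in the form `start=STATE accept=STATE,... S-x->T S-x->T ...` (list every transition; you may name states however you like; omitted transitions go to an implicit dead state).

A DFA must remember the last 2 symbols (since which symbol is second-to-last isn't known until the input ends). Use one state per possible window of the last ≤2 symbols; accept from those whose window starts with `1`.
With 7 states:
        0   1  
>  S0   S1  S2 
   S1   S3  S4 
   S2   S5  S6 
   S3   S3  S4 
   S4   S5  S6 
 * S5   S3  S4 
 * S6   S5  S6 
(> = start, * = accepting)

start=S0 accept=S5,S6 S0-0->S1 S0-1->S2 S1-0->S3 S1-1->S4 S2-0->S5 S2-1->S6 S3-0->S3 S3-1->S4 S4-0->S5 S4-1->S6 S5-0->S3 S5-1->S4 S6-0->S5 S6-1->S6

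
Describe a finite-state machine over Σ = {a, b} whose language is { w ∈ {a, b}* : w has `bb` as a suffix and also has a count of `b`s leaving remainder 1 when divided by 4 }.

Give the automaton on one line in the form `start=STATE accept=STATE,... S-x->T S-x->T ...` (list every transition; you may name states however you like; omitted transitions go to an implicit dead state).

Handle the two conditions separately and then intersect. One (3 states) tracks how much of the suffix `bb` has currently been matched; the other (4 states) tracks the count of `b`s modulo 4. Each combined state is a pair, one component from each; accept when both components accept. After merging equivalent states the machine shrinks.
A 6-state machine:
        a   b  
>  s0   s0  s1 
   s1   s1  s2 
   s2   s2  s3 
   s3   s3  s4 
   s4   s0  s5 
 * s5   s1  s2 
(> = start, * = accepting)

start=s0 accept=s5 s0-a->s0 s0-b->s1 s1-a->s1 s1-b->s2 s2-a->s2 s2-b->s3 s3-a->s3 s3-b->s4 s4-a->s0 s4-b->s5 s5-a->s1 s5-b->s2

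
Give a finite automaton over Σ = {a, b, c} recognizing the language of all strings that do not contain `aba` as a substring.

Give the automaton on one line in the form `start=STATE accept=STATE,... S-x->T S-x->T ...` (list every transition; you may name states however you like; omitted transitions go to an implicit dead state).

Track partial matches of the forbidden pattern `aba`. State S3 is a dead state reached once `aba` has occurred; every other state accepts. S0 means no part of `aba` is currently matched.
4 states suffice.
        a   b   c  
>* S0   S1  S0  S0 
 * S1   S1  S2  S0 
 * S2   S3  S0  S0 
   S3   S3  S3  S3 
(> = start, * = accepting)

start=S0 accept=S0,S1,S2 S0-a->S1 S0-b->S0 S0-c->S0 S1-a->S1 S1-b->S2 S1-c->S0 S2-a->S3 S2-b->S0 S2-c->S0 S3-a->S3 S3-b->S3 S3-c->S3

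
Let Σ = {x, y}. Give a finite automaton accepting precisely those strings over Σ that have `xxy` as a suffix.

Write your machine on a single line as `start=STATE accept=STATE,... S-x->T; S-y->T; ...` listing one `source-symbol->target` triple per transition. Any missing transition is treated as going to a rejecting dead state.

Let each state record the length of the longest suffix of the input read so far that is also a prefix of `xxy`. S1 means the last symbol is `x`; S2 means the last 2 symbols are `xx`; S3 means the last 3 symbols are `xxy`. Accept only at S3, where the string currently ends in `xxy`.
A 4-state machine:
        x   y  
>  S0   S1  S0 
   S1   S2  S0 
   S2   S2  S3 
 * S3   S1  S0 
(> = start, * = accepting)

start=S0; accept=S3; S0-x->S1; S0-y->S0; S1-x->S2; S1-y->S0; S2-x->S2; S2-y->S3; S3-x->S1; S3-y->S0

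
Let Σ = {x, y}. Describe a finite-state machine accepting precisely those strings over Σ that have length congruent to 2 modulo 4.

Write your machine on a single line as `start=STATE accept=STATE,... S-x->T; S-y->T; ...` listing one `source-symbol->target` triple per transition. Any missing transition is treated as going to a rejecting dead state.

start=s0; accept=s2; s0-x->s1; s0-y->s1; s1-x->s2; s1-y->s2; s2-x->s3; s2-y->s3; s3-x->s0; s3-y->s0

Only the length mod 4 matters, so use a 4-cycle: from any state, every input symbol moves to the next state, wrapping s3 back to s0. Mark s2 accepting.
A 4-state machine:
        x   y  
>  s0   s1  s1 
   s1   s2  s2 
 * s2   s3  s3 
   s3   s0  s0 
(> = start, * = accepting)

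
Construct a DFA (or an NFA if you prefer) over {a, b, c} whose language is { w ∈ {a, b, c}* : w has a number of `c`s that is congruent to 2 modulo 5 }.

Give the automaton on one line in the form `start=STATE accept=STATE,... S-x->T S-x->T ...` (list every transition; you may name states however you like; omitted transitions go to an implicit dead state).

start=q0 accept=q2 q0-a->q0 q0-b->q0 q0-c->q1 q1-a->q1 q1-b->q1 q1-c->q2 q2-a->q2 q2-b->q2 q2-c->q3 q3-a->q3 q3-b->q3 q3-c->q4 q4-a->q4 q4-b->q4 q4-c->q0

Keep the running count of `c`s modulo 5: each `c` advances along the cycle q0 → q1 → q2 → q3 → q4 → q0 while other symbols loop. Accept at q2.
        a   b   c  
>  q0   q0  q0  q1 
   q1   q1  q1  q2 
 * q2   q2  q2  q3 
   q3   q3  q3  q4 
   q4   q4  q4  q0 
(> = start, * = accepting)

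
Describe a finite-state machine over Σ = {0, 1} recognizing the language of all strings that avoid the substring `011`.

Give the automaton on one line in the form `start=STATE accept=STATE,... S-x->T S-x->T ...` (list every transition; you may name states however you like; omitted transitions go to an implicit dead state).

start=s0 accept=s0,s1,s2 s0-0->s1 s0-1->s0 s1-0->s1 s1-1->s2 s2-0->s1 s2-1->s3 s3-0->s3 s3-1->s3

This is the complement of 'contains `011`'. Use the same substring-matching states — s0 through s3 holding how much of `011` has just been matched — but flip the accepting set: everything except the trap s3 accepts.
        0   1  
>* s0   s1  s0 
 * s1   s1  s2 
 * s2   s1  s3 
   s3   s3  s3 
(> = start, * = accepting)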